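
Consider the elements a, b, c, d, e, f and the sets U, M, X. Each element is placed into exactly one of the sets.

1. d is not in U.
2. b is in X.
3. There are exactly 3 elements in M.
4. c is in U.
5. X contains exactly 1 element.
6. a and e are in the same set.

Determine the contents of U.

U = {c, f}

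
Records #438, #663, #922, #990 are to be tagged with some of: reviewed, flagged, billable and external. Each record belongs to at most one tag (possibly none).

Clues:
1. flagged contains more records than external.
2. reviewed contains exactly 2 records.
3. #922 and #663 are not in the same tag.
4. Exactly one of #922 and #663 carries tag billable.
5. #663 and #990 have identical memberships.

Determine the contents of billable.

billable = {#922}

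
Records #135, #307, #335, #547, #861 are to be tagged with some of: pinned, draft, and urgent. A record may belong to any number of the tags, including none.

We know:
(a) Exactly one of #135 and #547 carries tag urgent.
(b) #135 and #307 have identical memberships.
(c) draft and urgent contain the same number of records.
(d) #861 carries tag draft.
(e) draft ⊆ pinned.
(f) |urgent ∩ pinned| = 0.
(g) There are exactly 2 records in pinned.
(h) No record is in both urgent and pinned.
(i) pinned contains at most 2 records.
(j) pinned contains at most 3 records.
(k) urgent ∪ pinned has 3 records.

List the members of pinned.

pinned = {#335, #861}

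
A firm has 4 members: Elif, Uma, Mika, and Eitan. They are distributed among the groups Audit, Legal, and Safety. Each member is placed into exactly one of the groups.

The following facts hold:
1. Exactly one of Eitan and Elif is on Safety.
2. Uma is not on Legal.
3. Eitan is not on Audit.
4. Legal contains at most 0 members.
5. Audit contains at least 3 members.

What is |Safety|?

1

From (2): Uma ∉ Legal.
From (3): Eitan ∉ Audit.
(4): Legal already has 0, so the rest are out.
(5): only 3 candidates remain for Audit, so all are in.
Only one group left: Eitan ∈ Safety.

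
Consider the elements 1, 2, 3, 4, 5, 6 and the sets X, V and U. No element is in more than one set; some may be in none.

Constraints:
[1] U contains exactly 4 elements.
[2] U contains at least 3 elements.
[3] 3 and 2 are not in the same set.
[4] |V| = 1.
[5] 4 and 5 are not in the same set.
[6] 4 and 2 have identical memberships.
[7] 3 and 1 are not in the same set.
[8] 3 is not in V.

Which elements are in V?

V = {5}

From (8): 3 ∉ V.
Suppose 1 ∈ V: no assignment then satisfies all the clues, so 1 ∉ V.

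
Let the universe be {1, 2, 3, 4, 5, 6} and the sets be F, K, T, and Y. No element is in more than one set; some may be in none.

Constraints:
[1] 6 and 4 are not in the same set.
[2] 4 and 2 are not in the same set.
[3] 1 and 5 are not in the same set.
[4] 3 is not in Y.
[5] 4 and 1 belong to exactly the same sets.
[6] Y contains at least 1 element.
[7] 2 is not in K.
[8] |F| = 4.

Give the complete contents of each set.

F = {2, 3, 5, 6}; K = {}; T = {}; Y = {1, 4}

From (4): 3 ∉ Y.
From (7): 2 ∉ K.
Suppose 1 ∈ F: no assignment then satisfies all the clues, so 1 ∉ F.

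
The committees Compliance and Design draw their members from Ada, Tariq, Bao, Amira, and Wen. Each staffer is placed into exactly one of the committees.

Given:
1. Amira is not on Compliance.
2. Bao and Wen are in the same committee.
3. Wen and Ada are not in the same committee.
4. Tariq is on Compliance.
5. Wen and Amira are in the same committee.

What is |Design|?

From (1): Amira ∉ Compliance.
From (4): Tariq ∈ Compliance.
(5): Wen matches Amira: Wen ∉ Compliance.
Only one committee left: Amira ∈ Design.
Only one committee left: Wen ∈ Design.
(2): Bao matches Wen: Bao ∉ Compliance.
(2): Bao matches Wen: Bao ∈ Design.
(3): Ada ∉ Design.
Only one committee left: Ada ∈ Compliance.

3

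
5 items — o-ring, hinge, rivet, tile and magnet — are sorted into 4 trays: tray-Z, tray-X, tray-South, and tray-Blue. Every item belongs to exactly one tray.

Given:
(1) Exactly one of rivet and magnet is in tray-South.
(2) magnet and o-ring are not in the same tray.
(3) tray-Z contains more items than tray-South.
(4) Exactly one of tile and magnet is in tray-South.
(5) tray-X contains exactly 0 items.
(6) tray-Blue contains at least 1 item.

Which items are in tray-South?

tray-South = {magnet}

(5): tray-X already has 0, so the rest are out.
Suppose o-ring ∈ tray-South: no assignment then satisfies all the clues, so o-ring ∉ tray-South.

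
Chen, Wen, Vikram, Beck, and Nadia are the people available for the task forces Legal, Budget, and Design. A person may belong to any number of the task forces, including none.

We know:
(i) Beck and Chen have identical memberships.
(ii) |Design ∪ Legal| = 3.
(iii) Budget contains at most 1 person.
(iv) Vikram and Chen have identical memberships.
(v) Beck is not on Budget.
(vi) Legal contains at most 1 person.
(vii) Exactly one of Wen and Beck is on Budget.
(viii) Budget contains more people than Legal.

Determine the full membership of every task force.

Legal = {}; Budget = {Wen}; Design = {Beck, Chen, Vikram}

From (v): Beck ∉ Budget.
(i): Chen matches Beck: Chen ∉ Budget.
(iv): Vikram matches Chen: Vikram ∉ Budget.
(vii) (exactly one): Wen ∈ Budget.
(iii): Budget already has 1, so the rest are out.
Suppose Chen ∈ Legal: no assignment then satisfies all the clues, so Chen ∉ Legal.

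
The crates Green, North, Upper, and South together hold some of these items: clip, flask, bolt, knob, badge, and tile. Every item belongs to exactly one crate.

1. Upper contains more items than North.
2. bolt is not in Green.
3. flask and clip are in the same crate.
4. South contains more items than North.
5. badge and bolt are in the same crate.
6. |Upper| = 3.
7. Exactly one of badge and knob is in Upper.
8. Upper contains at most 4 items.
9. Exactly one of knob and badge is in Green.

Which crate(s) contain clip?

clip: South

From (2): bolt ∉ Green.
(5): badge matches bolt: badge ∉ Green.
(9) (exactly one): knob ∈ Green.
(7) (exactly one): badge ∈ Upper.
(5): bolt matches badge: bolt ∉ North.
(5): bolt matches badge: bolt ∈ Upper.
Suppose clip ∈ Green: no assignment then satisfies all the clues, so clip ∉ Green.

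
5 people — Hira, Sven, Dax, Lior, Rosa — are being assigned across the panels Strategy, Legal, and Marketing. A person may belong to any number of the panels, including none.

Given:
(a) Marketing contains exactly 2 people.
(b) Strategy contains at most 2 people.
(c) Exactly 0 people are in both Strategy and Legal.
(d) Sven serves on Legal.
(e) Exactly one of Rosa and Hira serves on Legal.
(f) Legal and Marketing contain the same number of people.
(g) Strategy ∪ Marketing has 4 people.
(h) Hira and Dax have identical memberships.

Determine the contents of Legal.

Legal = {Rosa, Sven}

From (d): Sven ∈ Legal.
Suppose Hira ∈ Legal: no assignment then satisfies all the clues, so Hira ∉ Legal.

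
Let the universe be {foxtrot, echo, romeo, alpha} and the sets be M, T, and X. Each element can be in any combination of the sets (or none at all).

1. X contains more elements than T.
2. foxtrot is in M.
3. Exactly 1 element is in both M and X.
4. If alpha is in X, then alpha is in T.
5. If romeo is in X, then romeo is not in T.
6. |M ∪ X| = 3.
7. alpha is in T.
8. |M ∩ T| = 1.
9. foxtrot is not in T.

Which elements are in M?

M = {alpha, foxtrot}

From (2): foxtrot ∈ M.
From (7): alpha ∈ T.
From (9): foxtrot ∉ T.
Suppose echo ∈ M: no assignment then satisfies all the clues, so echo ∉ M.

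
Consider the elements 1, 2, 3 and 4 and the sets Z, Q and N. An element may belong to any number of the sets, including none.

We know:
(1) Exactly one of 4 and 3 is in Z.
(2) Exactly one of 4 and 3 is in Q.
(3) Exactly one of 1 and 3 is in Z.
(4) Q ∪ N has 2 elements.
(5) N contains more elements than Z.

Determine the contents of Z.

Z = {3}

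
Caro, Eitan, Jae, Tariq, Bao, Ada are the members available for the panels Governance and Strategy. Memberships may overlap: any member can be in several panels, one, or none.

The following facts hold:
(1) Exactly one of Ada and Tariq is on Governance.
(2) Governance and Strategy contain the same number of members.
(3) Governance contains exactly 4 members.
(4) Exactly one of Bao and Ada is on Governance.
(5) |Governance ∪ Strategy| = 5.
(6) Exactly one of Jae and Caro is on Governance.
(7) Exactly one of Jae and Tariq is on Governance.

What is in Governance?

Governance = {Bao, Caro, Eitan, Tariq}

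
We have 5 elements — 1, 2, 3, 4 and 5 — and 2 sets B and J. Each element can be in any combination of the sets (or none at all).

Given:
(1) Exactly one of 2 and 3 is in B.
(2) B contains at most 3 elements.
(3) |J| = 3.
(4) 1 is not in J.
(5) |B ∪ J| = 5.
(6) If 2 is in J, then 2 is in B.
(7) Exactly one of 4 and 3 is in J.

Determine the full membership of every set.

B = {1, 2, 4}; J = {2, 3, 5}

From (4): 1 ∉ J.
Suppose 1 ∉ B: no assignment then satisfies all the clues, so 1 ∈ B.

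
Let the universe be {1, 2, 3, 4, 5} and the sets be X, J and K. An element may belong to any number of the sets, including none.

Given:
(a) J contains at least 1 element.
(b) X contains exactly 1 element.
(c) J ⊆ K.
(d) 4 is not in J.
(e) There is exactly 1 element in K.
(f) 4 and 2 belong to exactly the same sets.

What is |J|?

1

From (d): 4 ∉ J.
(f): 2 matches 4: 2 ∉ J.
Suppose 2 ∈ X: no assignment then satisfies all the clues, so 2 ∉ X.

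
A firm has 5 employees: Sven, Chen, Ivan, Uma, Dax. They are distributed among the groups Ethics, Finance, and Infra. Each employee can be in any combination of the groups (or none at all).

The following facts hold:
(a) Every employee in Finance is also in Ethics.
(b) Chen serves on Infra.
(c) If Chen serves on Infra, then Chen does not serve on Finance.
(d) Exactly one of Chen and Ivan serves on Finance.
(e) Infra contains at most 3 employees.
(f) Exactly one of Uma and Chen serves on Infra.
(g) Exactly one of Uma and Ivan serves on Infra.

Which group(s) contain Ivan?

Ivan: Ethics, Finance, Infra

From (b): Chen ∈ Infra.
(c): Chen ∉ Finance.
(d) (exactly one): Ivan ∈ Finance.
(f) (exactly one): Uma ∉ Infra.
(g) (exactly one): Ivan ∈ Infra.
(a) with Ivan ∈ Finance: Ivan ∈ Ethics.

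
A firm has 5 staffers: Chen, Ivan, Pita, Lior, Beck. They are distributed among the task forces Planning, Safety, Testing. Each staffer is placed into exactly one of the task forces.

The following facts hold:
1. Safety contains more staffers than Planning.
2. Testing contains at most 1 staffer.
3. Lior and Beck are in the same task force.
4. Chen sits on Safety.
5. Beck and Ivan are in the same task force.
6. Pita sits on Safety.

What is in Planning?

Planning = {}

From (4): Chen ∈ Safety.
From (6): Pita ∈ Safety.
Suppose Ivan ∈ Planning: no assignment then satisfies all the clues, so Ivan ∉ Planning.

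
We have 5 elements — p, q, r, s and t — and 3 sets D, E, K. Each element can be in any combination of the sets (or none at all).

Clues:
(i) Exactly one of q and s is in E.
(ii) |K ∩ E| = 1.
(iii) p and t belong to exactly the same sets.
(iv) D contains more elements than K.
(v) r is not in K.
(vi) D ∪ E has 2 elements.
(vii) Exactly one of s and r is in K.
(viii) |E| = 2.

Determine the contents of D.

D = {r, s}

From (v): r ∉ K.
(vii) (exactly one): s ∈ K.
Suppose p ∈ D: no assignment then satisfies all the clues, so p ∉ D.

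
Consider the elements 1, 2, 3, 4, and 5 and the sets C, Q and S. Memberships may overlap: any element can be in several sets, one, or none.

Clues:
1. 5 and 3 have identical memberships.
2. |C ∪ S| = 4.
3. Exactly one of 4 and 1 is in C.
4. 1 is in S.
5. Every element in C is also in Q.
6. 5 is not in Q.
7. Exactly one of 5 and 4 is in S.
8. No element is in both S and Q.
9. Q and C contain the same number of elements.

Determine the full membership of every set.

C = {4}; Q = {4}; S = {1, 3, 5}

From (4): 1 ∈ S.
From (6): 5 ∉ Q.
(1): 3 matches 5: 3 ∉ Q.
(5) contrapositive: 3 ∉ C.
(5) contrapositive: 5 ∉ C.
(8) (disjoint): 1 ∉ Q.
(5) contrapositive: 1 ∉ C.
(3) (exactly one): 4 ∈ C.
(5) with 4 ∈ C: 4 ∈ Q.
(8) (disjoint): 4 ∉ S.
(7) (exactly one): 5 ∈ S.
Suppose 2 ∈ C: no assignment then satisfies all the clues, so 2 ∉ C.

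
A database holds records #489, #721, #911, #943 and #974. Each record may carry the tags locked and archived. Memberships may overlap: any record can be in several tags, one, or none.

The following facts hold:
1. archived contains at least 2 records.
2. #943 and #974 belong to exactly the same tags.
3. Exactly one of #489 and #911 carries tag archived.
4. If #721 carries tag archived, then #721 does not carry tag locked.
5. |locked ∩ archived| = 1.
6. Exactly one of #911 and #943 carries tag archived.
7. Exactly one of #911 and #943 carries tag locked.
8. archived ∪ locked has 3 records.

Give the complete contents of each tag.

locked = {#489, #911}; archived = {#721, #911}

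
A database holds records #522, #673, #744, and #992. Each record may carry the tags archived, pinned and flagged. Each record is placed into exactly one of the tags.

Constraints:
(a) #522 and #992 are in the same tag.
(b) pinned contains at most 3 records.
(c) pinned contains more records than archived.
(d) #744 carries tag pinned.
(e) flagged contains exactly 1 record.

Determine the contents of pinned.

From (d): #744 ∈ pinned.
Suppose #522 ∉ pinned: no assignment then satisfies all the clues, so #522 ∈ pinned.

pinned = {#522, #744, #992}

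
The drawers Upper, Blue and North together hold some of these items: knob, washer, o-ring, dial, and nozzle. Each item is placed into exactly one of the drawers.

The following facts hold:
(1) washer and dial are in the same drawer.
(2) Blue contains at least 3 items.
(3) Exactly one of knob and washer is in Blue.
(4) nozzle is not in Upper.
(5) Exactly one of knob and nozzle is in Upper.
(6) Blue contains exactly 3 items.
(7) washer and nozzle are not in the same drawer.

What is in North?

From (4): nozzle ∉ Upper.
(5) (exactly one): knob ∈ Upper.
(3) (exactly one): washer ∈ Blue.
(7): nozzle ∉ Blue.
Only one drawer left: nozzle ∈ North.
(1): dial matches washer: dial ∉ Upper.
(1): dial matches washer: dial ∈ Blue.
(2): only 3 candidates remain for Blue, so all are in.

North = {nozzle}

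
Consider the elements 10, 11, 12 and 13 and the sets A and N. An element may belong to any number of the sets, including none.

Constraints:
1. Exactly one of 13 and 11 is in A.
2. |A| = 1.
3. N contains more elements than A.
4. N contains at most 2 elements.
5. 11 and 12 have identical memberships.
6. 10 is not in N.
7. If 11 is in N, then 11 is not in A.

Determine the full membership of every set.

A = {13}; N = {11, 12}

From (6): 10 ∉ N.
Suppose 10 ∈ A: no assignment then satisfies all the clues, so 10 ∉ A.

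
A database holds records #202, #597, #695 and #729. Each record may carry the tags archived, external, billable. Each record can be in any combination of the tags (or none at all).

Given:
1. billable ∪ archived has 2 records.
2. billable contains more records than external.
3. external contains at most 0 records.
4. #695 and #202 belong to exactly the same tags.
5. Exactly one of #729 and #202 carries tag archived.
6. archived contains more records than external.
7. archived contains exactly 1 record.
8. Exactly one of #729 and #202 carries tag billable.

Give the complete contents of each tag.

archived = {#729}; external = {}; billable = {#597, #729}

(3): external already has 0, so the rest are out.
Suppose #202 ∈ archived: no assignment then satisfies all the clues, so #202 ∉ archived.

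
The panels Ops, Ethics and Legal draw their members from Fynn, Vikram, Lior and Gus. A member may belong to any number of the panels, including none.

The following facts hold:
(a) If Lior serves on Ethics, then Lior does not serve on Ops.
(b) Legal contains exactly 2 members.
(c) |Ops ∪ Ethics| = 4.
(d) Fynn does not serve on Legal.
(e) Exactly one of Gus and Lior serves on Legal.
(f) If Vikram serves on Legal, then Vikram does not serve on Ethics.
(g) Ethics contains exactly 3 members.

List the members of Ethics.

Ethics = {Fynn, Gus, Lior}

From (d): Fynn ∉ Legal.
Suppose Fynn ∉ Ethics: no assignment then satisfies all the clues, so Fynn ∈ Ethics.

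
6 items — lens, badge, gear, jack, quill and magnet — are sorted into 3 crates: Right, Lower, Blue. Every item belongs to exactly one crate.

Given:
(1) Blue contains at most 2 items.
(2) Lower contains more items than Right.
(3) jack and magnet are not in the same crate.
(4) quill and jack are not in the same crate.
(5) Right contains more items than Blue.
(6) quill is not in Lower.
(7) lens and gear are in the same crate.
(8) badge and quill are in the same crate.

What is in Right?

Right = {badge, quill}

From (6): quill ∉ Lower.
(8): badge matches quill: badge ∉ Lower.
Suppose lens ∈ Right: no assignment then satisfies all the clues, so lens ∉ Right.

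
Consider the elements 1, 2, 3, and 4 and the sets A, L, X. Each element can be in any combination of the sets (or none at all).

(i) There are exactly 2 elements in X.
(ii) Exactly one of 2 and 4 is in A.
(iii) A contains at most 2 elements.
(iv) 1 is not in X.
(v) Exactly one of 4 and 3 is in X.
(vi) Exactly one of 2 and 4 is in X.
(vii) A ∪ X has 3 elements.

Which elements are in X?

X = {2, 3}

From (iv): 1 ∉ X.
Suppose 2 ∉ X: no assignment then satisfies all the clues, so 2 ∈ X.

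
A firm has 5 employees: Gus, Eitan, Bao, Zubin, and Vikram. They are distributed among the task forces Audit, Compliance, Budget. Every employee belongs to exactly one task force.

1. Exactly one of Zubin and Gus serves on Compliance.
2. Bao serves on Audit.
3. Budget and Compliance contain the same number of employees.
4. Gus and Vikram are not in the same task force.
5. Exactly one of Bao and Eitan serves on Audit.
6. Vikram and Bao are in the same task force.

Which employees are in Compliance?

Compliance = {Gus}

From (2): Bao ∈ Audit.
(5) (exactly one): Eitan ∉ Audit.
(6): Vikram matches Bao: Vikram ∈ Audit.
(4): Gus ∉ Audit.
Suppose Gus ∉ Compliance: no assignment then satisfies all the clues, so Gus ∈ Compliance.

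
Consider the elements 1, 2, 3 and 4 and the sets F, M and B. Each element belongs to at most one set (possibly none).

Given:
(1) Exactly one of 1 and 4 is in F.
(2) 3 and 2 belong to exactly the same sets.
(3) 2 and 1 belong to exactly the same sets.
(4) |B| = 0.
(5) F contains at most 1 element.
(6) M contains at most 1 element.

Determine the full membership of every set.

F = {4}; M = {}; B = {}

(4): B already has 0, so the rest are out.
Suppose 1 ∈ F: no assignment then satisfies all the clues, so 1 ∉ F.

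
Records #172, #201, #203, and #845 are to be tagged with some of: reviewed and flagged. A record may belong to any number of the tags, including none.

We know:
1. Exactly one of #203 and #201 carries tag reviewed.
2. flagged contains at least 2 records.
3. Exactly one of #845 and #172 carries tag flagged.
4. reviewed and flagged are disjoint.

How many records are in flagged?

2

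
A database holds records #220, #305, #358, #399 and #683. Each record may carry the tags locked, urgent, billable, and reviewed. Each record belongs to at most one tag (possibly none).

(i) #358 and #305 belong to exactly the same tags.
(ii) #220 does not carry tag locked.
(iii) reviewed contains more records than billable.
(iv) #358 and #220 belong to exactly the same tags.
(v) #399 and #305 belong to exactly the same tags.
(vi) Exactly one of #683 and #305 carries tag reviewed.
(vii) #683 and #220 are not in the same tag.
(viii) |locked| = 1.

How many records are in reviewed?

From (ii): #220 ∉ locked.
(iv): #358 matches #220: #358 ∉ locked.
(i): #305 matches #358: #305 ∉ locked.
(v): #399 matches #305: #399 ∉ locked.
(viii): only 1 candidates remain for locked, so all are in.
(vi) (exactly one): #305 ∈ reviewed.
(i): #358 matches #305: #358 ∉ urgent.
(i): #358 matches #305: #358 ∉ billable.
(i): #358 matches #305: #358 ∈ reviewed.
(iv): #220 matches #358: #220 ∉ urgent.
(iv): #220 matches #358: #220 ∉ billable.
(v): #399 matches #305: #399 ∈ reviewed.

4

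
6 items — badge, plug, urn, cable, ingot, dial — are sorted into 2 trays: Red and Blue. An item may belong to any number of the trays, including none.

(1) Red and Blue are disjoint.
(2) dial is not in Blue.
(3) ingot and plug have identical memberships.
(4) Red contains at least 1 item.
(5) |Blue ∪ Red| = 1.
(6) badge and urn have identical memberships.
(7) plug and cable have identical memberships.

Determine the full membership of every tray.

Red = {dial}; Blue = {}

From (2): dial ∉ Blue.
Suppose badge ∈ Red: no assignment then satisfies all the clues, so badge ∉ Red.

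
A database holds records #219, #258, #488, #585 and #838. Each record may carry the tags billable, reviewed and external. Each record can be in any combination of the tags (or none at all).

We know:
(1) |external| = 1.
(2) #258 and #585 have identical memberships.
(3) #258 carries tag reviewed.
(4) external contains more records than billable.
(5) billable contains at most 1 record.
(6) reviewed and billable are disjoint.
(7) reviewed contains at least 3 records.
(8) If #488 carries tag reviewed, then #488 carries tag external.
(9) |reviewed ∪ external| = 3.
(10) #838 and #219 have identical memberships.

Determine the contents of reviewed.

reviewed = {#258, #488, #585}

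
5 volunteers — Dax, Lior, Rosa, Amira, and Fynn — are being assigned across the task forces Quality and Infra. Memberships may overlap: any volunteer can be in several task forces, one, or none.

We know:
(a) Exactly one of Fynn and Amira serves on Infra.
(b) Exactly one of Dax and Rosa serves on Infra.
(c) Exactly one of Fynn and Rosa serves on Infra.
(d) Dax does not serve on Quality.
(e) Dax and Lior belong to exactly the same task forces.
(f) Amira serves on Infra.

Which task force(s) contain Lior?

From (d): Dax ∉ Quality.
From (f): Amira ∈ Infra.
(a) (exactly one): Fynn ∉ Infra.
(c) (exactly one): Rosa ∈ Infra.
(e): Lior matches Dax: Lior ∉ Quality.
(b) (exactly one): Dax ∉ Infra.
(e): Lior matches Dax: Lior ∉ Infra.

Lior: none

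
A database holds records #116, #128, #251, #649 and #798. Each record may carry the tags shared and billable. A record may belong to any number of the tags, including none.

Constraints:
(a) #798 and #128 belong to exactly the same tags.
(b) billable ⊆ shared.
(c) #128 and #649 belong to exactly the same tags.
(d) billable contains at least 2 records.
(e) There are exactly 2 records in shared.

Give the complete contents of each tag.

shared = {#116, #251}; billable = {#116, #251}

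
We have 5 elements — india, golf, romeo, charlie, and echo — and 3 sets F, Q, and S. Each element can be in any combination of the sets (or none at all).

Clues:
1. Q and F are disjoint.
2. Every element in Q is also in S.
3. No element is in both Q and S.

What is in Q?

Q = {}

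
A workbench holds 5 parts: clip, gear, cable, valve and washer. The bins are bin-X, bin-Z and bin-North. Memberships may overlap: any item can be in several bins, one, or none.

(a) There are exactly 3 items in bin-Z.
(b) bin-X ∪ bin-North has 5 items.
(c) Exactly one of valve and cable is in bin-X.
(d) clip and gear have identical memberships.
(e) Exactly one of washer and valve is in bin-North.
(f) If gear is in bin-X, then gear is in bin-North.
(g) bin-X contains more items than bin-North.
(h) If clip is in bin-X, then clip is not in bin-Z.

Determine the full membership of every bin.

bin-X = {cable, clip, gear, washer}; bin-Z = {cable, valve, washer}; bin-North = {clip, gear, valve}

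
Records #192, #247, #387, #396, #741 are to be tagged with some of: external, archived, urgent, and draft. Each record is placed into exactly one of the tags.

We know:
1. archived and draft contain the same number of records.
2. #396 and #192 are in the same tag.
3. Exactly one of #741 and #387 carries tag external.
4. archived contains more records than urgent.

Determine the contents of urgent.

urgent = {}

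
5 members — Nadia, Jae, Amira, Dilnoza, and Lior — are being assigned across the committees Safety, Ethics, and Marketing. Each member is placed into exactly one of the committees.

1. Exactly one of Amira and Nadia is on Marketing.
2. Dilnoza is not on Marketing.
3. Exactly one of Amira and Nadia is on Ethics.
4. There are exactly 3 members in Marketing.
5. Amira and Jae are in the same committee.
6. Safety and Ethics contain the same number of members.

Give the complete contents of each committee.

Safety = {Dilnoza}; Ethics = {Nadia}; Marketing = {Amira, Jae, Lior}

From (2): Dilnoza ∉ Marketing.
Suppose Nadia ∈ Safety: no assignment then satisfies all the clues, so Nadia ∉ Safety.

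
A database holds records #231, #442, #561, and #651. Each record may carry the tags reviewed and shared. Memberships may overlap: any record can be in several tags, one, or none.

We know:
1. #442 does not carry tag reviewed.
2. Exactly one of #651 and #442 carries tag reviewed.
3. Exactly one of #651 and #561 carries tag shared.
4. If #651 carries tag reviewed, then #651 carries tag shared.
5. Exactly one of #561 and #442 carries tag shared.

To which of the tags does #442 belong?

From (1): #442 ∉ reviewed.
(2) (exactly one): #651 ∈ reviewed.
(4): #651 ∈ shared.
(3) (exactly one): #561 ∉ shared.
(5) (exactly one): #442 ∈ shared.

#442: shared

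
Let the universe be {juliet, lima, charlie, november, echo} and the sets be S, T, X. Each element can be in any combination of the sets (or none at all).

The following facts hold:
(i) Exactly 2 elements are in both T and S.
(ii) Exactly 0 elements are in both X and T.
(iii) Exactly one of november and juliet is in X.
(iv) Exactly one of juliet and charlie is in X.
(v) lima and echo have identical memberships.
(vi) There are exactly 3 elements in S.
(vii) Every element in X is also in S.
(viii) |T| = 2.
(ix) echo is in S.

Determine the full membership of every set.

S = {echo, juliet, lima}; T = {echo, lima}; X = {juliet}

From (ix): echo ∈ S.
(v): lima matches echo: lima ∈ S.
Suppose juliet ∉ S: no assignment then satisfies all the clues, so juliet ∈ S.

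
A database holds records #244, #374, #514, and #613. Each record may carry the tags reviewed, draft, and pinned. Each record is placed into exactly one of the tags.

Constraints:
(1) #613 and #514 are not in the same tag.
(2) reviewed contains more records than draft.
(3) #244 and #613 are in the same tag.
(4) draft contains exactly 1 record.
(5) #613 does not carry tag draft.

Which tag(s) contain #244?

From (5): #613 ∉ draft.
(3): #244 matches #613: #244 ∉ draft.
Suppose #244 ∉ reviewed: no assignment then satisfies all the clues, so #244 ∈ reviewed.

#244: reviewed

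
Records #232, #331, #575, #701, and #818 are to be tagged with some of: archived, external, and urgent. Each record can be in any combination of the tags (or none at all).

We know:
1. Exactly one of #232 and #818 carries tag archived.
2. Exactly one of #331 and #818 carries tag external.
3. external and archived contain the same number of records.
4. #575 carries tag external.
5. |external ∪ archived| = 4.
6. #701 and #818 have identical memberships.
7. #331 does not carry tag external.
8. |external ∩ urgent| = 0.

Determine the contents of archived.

archived = {#331, #701, #818}

From (4): #575 ∈ external.
From (7): #331 ∉ external.
(2) (exactly one): #818 ∈ external.
(6): #701 matches #818: #701 ∈ external.
Suppose #232 ∈ archived: no assignment then satisfies all the clues, so #232 ∉ archived.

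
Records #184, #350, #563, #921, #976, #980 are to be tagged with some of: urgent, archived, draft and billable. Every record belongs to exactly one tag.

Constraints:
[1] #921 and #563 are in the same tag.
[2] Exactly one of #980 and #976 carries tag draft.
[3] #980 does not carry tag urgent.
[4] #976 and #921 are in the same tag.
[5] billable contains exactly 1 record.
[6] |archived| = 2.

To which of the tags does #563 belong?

#563: draft

From (3): #980 ∉ urgent.
Suppose #563 ∈ urgent: no assignment then satisfies all the clues, so #563 ∉ urgent.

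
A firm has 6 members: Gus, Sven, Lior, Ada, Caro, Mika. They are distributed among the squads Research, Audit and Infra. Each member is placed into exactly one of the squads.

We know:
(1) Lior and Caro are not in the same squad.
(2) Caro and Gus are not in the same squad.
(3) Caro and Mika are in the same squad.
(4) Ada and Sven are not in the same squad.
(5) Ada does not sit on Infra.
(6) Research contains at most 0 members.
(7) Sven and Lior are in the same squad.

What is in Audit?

Audit = {Ada, Caro, Mika}

From (5): Ada ∉ Infra.
(6): Research already has 0, so the rest are out.
Only one squad left: Ada ∈ Audit.
(4): Sven ∉ Audit.
(7): Lior matches Sven: Lior ∉ Audit.
Only one squad left: Sven ∈ Infra.
Only one squad left: Lior ∈ Infra.
(1): Caro ∉ Infra.
(3): Mika matches Caro: Mika ∉ Infra.
Only one squad left: Caro ∈ Audit.
Only one squad left: Mika ∈ Audit.
Only one squad left: Gus ∈ Infra.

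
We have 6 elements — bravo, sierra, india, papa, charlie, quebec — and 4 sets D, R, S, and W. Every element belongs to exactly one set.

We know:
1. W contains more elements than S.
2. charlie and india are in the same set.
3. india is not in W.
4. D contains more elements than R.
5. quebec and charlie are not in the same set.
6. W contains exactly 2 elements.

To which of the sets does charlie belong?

charlie: D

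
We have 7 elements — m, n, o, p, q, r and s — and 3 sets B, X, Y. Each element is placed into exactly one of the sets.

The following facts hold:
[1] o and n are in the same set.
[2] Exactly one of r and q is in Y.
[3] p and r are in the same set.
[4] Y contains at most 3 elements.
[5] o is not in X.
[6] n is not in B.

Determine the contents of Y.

Y = {n, o, q}

From (5): o ∉ X.
From (6): n ∉ B.
(1): o matches n: o ∉ B.
(1): n matches o: n ∉ X.
Only one set left: n ∈ Y.
Only one set left: o ∈ Y.
Suppose m ∈ Y: no assignment then satisfies all the clues, so m ∉ Y.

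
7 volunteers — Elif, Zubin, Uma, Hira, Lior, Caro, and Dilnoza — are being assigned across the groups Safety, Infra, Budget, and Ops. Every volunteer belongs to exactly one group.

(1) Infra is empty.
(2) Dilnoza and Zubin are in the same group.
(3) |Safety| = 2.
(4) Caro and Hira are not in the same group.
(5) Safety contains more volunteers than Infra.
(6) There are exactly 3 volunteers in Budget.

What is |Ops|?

2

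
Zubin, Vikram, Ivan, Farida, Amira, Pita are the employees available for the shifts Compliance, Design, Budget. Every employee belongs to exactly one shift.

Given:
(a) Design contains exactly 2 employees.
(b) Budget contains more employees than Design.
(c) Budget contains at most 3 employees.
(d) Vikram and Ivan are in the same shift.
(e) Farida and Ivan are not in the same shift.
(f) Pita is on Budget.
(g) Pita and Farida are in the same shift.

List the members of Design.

Design = {Ivan, Vikram}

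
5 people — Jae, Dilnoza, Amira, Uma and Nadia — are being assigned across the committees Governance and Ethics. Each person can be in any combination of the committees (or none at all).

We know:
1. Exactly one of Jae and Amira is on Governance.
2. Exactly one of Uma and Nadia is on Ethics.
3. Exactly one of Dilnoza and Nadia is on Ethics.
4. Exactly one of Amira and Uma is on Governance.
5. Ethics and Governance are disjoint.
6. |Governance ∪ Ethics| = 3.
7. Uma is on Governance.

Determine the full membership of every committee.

Governance = {Jae, Uma}; Ethics = {Nadia}

From (7): Uma ∈ Governance.
(4) (exactly one): Amira ∉ Governance.
(5) (disjoint): Uma ∉ Ethics.
(1) (exactly one): Jae ∈ Governance.
(2) (exactly one): Nadia ∈ Ethics.
(3) (exactly one): Dilnoza ∉ Ethics.
(5) (disjoint): Jae ∉ Ethics.
(5) (disjoint): Nadia ∉ Governance.
Suppose Dilnoza ∈ Governance: no assignment then satisfies all the clues, so Dilnoza ∉ Governance.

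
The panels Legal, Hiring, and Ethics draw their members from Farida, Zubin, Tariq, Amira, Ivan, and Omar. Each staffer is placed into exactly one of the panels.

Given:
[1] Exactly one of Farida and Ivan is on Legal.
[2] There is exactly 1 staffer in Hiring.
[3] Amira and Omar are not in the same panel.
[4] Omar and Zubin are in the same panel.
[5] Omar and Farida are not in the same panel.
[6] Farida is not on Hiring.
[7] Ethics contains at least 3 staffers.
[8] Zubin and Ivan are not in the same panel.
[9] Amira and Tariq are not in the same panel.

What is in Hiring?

Hiring = {Ivan}

From (6): Farida ∉ Hiring.
Suppose Zubin ∈ Hiring: no assignment then satisfies all the clues, so Zubin ∉ Hiring.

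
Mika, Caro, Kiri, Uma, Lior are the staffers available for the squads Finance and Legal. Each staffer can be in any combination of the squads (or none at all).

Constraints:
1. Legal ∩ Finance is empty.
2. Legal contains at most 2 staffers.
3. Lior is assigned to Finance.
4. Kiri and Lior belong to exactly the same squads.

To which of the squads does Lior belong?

Lior: Finance

From (3): Lior ∈ Finance.
(1) (disjoint): Lior ∉ Legal.
(4): Kiri matches Lior: Kiri ∈ Finance.
(4): Kiri matches Lior: Kiri ∉ Legal.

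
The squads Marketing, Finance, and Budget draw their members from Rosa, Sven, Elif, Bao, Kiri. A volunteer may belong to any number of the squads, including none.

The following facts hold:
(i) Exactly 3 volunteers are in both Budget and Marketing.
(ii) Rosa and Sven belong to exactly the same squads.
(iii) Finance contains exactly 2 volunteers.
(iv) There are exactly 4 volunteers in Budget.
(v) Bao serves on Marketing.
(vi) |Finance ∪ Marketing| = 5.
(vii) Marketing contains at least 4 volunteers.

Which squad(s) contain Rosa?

Rosa: Budget, Marketing

From (v): Bao ∈ Marketing.
Suppose Rosa ∉ Marketing: no assignment then satisfies all the clues, so Rosa ∈ Marketing.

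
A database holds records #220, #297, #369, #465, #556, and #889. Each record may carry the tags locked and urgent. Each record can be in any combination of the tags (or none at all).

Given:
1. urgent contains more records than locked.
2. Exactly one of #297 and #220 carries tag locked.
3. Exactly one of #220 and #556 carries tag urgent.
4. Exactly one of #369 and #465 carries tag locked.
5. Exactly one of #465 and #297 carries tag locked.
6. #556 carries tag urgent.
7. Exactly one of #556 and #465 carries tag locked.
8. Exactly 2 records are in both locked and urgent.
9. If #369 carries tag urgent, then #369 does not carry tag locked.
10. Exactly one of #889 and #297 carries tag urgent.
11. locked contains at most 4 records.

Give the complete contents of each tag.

locked = {#220, #465, #889}; urgent = {#369, #465, #556, #889}

From (6): #556 ∈ urgent.
(3) (exactly one): #220 ∉ urgent.
Suppose #220 ∉ locked: no assignment then satisfies all the clues, so #220 ∈ locked.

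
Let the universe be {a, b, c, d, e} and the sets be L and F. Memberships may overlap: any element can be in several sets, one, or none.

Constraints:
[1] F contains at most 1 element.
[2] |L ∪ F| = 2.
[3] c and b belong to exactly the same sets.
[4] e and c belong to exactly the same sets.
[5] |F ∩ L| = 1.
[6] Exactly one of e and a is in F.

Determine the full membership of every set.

L = {a, d}; F = {a}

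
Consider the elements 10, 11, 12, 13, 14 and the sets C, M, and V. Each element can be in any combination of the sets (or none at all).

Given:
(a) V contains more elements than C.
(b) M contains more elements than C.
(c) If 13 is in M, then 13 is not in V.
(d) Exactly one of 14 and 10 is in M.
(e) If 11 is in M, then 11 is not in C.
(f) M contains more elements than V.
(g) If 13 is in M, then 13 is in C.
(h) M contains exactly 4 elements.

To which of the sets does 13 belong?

13: C, M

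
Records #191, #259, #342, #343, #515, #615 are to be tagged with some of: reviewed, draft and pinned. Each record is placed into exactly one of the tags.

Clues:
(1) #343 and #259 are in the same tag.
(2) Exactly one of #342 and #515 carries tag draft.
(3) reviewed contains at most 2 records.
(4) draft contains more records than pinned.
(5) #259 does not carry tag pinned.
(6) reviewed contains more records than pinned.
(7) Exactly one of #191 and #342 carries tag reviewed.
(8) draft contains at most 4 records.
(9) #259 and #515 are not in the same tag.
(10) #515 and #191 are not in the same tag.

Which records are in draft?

draft = {#259, #342, #343}

From (5): #259 ∉ pinned.
(1): #343 matches #259: #343 ∉ pinned.
Suppose #191 ∈ draft: no assignment then satisfies all the clues, so #191 ∉ draft.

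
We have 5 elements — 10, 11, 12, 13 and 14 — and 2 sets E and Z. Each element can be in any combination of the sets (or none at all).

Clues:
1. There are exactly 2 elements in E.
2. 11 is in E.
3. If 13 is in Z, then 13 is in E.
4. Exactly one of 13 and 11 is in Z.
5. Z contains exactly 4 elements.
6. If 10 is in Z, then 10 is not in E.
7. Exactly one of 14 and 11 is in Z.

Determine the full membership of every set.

E = {11, 13}; Z = {10, 12, 13, 14}

From (2): 11 ∈ E.
Suppose 10 ∈ E: no assignment then satisfies all the clues, so 10 ∉ E.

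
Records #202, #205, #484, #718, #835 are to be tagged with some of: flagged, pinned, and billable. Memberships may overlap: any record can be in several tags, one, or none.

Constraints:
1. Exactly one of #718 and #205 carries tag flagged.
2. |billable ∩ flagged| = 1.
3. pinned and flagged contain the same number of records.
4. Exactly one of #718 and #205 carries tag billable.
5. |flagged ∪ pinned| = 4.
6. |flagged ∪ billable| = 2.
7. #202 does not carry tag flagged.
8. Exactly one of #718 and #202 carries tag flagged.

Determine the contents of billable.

billable = {#718}

From (7): #202 ∉ flagged.
(8) (exactly one): #718 ∈ flagged.
(1) (exactly one): #205 ∉ flagged.
Suppose #202 ∈ billable: no assignment then satisfies all the clues, so #202 ∉ billable.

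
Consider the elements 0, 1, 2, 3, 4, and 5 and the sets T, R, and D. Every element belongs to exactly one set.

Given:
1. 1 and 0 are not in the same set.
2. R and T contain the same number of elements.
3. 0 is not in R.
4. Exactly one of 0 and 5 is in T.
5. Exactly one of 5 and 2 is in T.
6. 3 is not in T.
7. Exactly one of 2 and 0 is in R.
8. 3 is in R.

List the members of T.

From (3): 0 ∉ R.
From (6): 3 ∉ T.
From (8): 3 ∈ R.
(7) (exactly one): 2 ∈ R.
(5) (exactly one): 5 ∈ T.
(4) (exactly one): 0 ∉ T.
Only one set left: 0 ∈ D.
(1): 1 ∉ D.
Suppose 1 ∉ T: no assignment then satisfies all the clues, so 1 ∈ T.

T = {1, 5}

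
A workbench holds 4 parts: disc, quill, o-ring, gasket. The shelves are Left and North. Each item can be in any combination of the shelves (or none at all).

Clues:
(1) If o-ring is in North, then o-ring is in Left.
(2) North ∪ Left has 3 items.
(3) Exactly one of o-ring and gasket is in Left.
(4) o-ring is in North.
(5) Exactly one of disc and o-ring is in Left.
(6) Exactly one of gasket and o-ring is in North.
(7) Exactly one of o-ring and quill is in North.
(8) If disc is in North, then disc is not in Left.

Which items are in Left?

Left = {o-ring, quill}

From (4): o-ring ∈ North.
(1): o-ring ∈ Left.
(3) (exactly one): gasket ∉ Left.
(5) (exactly one): disc ∉ Left.
(6) (exactly one): gasket ∉ North.
(7) (exactly one): quill ∉ North.
Suppose quill ∉ Left: no assignment then satisfies all the clues, so quill ∈ Left.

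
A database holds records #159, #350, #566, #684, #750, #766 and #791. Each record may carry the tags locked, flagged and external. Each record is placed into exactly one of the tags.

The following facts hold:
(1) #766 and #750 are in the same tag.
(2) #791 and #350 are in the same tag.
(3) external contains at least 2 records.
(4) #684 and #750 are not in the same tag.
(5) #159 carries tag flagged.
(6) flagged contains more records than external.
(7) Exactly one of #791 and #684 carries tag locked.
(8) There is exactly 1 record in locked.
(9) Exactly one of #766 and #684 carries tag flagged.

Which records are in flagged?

flagged = {#159, #566, #750, #766}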